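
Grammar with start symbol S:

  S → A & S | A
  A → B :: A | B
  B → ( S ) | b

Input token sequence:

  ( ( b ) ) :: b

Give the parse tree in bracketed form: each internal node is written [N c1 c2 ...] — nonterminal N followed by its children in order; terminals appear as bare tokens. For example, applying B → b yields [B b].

S
A
B :: A
( S ) :: A
( A ) :: A
( B ) :: A
( ( S ) ) :: A
( ( A ) ) :: A
( ( B ) ) :: A
( ( b ) ) :: A
( ( b ) ) :: B
( ( b ) ) :: b

[S [A [B ( [S [A [B ( [S [A [B b]]] )]]] )] :: [A [B b]]]]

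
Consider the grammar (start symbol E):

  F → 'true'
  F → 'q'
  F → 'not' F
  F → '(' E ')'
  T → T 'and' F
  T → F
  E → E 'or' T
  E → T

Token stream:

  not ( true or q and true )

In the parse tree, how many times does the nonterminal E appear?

[E [T [F not [F ( [E [E [T [F true]]] or [T [T [F q]] and [F true]]] )]]]]

3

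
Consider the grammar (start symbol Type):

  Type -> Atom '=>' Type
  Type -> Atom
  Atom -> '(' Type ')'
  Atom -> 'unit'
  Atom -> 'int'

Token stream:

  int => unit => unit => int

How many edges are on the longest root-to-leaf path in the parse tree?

[Type [Atom int] => [Type [Atom unit] => [Type [Atom unit] => [Type [Atom int]]]]]

5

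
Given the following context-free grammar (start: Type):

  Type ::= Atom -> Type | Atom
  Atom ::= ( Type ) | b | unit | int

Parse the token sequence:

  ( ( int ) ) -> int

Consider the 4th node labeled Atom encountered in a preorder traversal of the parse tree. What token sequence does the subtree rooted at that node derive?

int

[Type [Atom ( [Type [Atom ( [Type [Atom int]] )]] )] -> [Type [Atom int]]]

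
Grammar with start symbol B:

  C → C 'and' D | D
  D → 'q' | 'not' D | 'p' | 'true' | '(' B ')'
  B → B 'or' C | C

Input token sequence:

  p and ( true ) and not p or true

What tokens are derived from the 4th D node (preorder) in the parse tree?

not p

[B [B [C [C [C [D p]] and [D ( [B [C [D true]]] )]] and [D not [D p]]]] or [C [D true]]]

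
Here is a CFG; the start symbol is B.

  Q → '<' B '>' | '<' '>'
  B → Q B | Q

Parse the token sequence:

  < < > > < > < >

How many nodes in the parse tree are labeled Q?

[B [Q < [B [Q < >]] >] [B [Q < >] [B [Q < >]]]]

4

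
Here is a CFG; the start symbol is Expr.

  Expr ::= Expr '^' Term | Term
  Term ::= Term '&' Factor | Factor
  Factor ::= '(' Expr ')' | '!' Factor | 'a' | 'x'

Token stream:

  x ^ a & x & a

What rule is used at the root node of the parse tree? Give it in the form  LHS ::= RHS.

Expr ::= Expr '^' Term

[Expr [Expr [Term [Factor x]]] ^ [Term [Term [Term [Factor a]] & [Factor x]] & [Factor a]]]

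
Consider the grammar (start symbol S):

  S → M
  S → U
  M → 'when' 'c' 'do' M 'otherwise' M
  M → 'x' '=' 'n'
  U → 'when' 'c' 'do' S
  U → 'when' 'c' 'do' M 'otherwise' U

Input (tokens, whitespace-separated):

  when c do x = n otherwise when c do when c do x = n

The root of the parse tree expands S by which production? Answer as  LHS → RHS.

S → U

[S [U when c do [M x = n] otherwise [U when c do [S [U when c do [S [M x = n]]]]]]]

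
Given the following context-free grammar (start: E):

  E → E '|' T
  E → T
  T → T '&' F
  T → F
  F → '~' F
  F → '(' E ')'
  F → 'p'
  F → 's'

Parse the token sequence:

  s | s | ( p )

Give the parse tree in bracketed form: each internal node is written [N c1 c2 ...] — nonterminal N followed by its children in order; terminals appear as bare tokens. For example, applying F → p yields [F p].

[E [E [E [T [F s]]] | [T [F s]]] | [T [F ( [E [T [F p]]] )]]]

E
E | T
E | T | T
T | T | T
F | T | T
s | T | T
s | F | T
s | s | T
s | s | F
s | s | ( E )
s | s | ( T )
s | s | ( F )
s | s | ( p )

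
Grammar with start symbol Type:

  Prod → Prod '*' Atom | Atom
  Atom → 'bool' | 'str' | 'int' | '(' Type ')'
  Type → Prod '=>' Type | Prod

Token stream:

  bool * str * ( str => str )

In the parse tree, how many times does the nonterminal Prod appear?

[Type [Prod [Prod [Prod [Atom bool]] * [Atom str]] * [Atom ( [Type [Prod [Atom str]] => [Type [Prod [Atom str]]]] )]]]

5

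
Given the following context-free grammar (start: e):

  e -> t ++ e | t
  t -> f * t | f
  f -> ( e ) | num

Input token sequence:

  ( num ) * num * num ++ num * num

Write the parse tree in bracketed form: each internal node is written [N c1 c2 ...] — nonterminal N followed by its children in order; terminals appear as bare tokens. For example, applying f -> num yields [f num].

[e [t [f ( [e [t [f num]]] )] * [t [f num] * [t [f num]]]] ++ [e [t [f num] * [t [f num]]]]]

e
t ++ e
f * t ++ e
( e ) * t ++ e
( t ) * t ++ e
( f ) * t ++ e
( num ) * t ++ e
( num ) * f * t ++ e
( num ) * num * t ++ e
( num ) * num * f ++ e
( num ) * num * num ++ e
( num ) * num * num ++ t
( num ) * num * num ++ f * t
( num ) * num * num ++ num * t
( num ) * num * num ++ num * f
( num ) * num * num ++ num * num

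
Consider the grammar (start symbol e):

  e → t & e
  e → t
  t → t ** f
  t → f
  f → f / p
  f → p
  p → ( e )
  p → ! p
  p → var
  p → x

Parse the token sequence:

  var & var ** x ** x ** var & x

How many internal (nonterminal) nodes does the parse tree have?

21

[e [t [f [p var]]] & [e [t [t [t [t [f [p var]]] ** [f [p x]]] ** [f [p x]]] ** [f [p var]]] & [e [t [f [p x]]]]]]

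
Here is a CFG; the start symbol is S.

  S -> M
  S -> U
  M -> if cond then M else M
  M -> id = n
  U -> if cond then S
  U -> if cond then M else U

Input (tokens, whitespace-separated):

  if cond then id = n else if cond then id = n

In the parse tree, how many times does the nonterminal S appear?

2

[S [U if cond then [M id = n] else [U if cond then [S [M id = n]]]]]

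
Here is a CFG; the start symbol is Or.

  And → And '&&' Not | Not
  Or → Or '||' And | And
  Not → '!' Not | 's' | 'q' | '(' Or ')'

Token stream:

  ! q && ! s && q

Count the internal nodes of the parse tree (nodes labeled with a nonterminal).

9

[Or [And [And [And [Not ! [Not q]]] && [Not ! [Not s]]] && [Not q]]]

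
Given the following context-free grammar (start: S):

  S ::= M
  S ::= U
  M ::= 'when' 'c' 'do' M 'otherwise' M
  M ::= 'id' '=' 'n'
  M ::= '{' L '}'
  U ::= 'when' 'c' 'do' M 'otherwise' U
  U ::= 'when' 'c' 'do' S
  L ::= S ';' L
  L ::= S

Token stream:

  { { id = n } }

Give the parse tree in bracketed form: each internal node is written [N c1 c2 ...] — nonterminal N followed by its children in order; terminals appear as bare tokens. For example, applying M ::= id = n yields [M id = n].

[S [M { [L [S [M { [L [S [M id = n]]] }]]] }]]

S
M
{ L }
{ S }
{ M }
{ { L } }
{ { S } }
{ { M } }
{ { id = n } }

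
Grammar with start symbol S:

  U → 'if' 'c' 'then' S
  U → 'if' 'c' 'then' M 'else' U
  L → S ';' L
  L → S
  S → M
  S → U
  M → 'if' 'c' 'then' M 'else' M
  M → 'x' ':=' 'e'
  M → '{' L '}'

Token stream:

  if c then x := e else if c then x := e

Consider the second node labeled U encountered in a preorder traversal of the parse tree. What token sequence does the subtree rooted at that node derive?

if c then x := e

[S [U if c then [M x := e] else [U if c then [S [M x := e]]]]]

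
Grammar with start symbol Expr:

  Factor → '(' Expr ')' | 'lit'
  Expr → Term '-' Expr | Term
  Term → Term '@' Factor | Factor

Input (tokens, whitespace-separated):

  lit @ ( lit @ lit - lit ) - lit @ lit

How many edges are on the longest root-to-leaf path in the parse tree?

[Expr [Term [Term [Factor lit]] @ [Factor ( [Expr [Term [Term [Factor lit]] @ [Factor lit]] - [Expr [Term [Factor lit]]]] )]] - [Expr [Term [Term [Factor lit]] @ [Factor lit]]]]

7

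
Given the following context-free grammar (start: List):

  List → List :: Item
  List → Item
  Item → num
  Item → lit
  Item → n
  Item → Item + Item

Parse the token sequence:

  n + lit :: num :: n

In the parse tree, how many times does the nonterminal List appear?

[List [List [List [Item [Item n] + [Item lit]]] :: [Item num]] :: [Item n]]

3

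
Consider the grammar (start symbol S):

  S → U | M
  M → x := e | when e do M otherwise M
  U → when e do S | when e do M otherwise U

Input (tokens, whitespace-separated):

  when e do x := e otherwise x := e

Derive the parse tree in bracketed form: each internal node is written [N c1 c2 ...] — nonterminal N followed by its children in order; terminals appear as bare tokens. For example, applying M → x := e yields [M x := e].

S
M
when e do M otherwise M
when e do x := e otherwise M
when e do x := e otherwise x := e

[S [M when e do [M x := e] otherwise [M x := e]]]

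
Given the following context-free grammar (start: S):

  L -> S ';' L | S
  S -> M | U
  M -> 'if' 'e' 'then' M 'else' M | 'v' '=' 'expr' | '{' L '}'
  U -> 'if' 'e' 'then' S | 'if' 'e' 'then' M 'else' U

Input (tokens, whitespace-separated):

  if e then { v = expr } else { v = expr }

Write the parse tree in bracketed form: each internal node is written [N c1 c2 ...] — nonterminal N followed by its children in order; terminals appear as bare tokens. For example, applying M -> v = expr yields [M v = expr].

[S [M if e then [M { [L [S [M v = expr]]] }] else [M { [L [S [M v = expr]]] }]]]

S
M
if e then M else M
if e then { L } else M
if e then { S } else M
if e then { M } else M
if e then { v = expr } else M
if e then { v = expr } else { L }
if e then { v = expr } else { S }
if e then { v = expr } else { M }
if e then { v = expr } else { v = expr }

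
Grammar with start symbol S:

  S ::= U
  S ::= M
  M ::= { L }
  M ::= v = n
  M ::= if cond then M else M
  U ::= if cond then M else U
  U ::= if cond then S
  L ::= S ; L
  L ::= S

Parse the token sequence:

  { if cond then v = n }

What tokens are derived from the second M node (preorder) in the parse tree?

v = n

[S [M { [L [S [U if cond then [S [M v = n]]]]] }]]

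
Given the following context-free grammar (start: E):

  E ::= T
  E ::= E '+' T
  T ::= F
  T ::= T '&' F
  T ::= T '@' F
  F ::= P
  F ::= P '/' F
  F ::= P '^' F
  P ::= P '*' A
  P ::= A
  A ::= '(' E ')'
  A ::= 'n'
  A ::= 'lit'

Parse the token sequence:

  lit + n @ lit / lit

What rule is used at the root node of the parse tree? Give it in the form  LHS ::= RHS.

E ::= E '+' T

[E [E [T [F [P [A lit]]]]] + [T [T [F [P [A n]]]] @ [F [P [A lit]] / [F [P [A lit]]]]]]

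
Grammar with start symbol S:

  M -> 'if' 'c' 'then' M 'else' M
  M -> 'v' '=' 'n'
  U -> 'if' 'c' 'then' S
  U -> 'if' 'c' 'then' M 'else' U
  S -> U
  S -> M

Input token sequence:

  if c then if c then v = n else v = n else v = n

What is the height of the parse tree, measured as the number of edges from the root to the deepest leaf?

4

[S [M if c then [M if c then [M v = n] else [M v = n]] else [M v = n]]]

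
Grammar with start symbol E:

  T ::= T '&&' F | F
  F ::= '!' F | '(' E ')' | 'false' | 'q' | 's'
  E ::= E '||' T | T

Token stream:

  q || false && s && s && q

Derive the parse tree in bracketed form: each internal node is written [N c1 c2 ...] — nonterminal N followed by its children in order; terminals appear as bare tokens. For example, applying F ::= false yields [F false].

[E [E [T [F q]]] || [T [T [T [T [F false]] && [F s]] && [F s]] && [F q]]]

E
E || T
T || T
F || T
q || T
q || T && F
q || T && F && F
q || T && F && F && F
q || F && F && F && F
q || false && F && F && F
q || false && s && F && F
q || false && s && s && F
q || false && s && s && q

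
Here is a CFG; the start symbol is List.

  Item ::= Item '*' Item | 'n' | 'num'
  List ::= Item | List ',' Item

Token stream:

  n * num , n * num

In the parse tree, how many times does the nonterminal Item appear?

6

[List [List [Item [Item n] * [Item num]]] , [Item [Item n] * [Item num]]]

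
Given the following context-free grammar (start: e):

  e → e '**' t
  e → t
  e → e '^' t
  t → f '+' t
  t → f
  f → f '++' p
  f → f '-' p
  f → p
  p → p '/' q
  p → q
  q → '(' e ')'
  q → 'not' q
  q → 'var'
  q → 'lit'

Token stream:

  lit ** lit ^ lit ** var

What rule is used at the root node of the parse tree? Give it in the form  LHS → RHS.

e → e '**' t

[e [e [e [e [t [f [p [q lit]]]]] ** [t [f [p [q lit]]]]] ^ [t [f [p [q lit]]]]] ** [t [f [p [q var]]]]]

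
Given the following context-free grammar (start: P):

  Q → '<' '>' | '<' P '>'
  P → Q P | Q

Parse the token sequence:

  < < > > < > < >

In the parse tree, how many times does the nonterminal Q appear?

[P [Q < [P [Q < >]] >] [P [Q < >] [P [Q < >]]]]

4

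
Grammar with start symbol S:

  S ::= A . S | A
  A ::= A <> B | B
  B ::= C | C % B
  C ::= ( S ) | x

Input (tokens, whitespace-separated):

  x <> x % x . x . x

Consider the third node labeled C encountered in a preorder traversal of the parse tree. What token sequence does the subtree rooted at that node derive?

x

[S [A [A [B [C x]]] <> [B [C x] % [B [C x]]]] . [S [A [B [C x]]] . [S [A [B [C x]]]]]]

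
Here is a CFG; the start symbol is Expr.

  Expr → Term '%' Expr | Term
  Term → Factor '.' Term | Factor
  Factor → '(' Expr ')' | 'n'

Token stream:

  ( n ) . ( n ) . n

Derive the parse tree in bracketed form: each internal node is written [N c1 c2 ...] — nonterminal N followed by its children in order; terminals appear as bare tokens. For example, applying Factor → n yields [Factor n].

[Expr [Term [Factor ( [Expr [Term [Factor n]]] )] . [Term [Factor ( [Expr [Term [Factor n]]] )] . [Term [Factor n]]]]]

Expr
Term
Factor . Term
( Expr ) . Term
( Term ) . Term
( Factor ) . Term
( n ) . Term
( n ) . Factor . Term
( n ) . ( Expr ) . Term
( n ) . ( Term ) . Term
( n ) . ( Factor ) . Term
( n ) . ( n ) . Term
( n ) . ( n ) . Factor
( n ) . ( n ) . n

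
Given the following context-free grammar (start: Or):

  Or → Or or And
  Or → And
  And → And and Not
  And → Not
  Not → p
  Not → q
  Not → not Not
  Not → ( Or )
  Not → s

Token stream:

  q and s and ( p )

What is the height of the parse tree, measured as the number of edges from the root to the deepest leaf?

[Or [And [And [And [Not q]] and [Not s]] and [Not ( [Or [And [Not p]]] )]]]

6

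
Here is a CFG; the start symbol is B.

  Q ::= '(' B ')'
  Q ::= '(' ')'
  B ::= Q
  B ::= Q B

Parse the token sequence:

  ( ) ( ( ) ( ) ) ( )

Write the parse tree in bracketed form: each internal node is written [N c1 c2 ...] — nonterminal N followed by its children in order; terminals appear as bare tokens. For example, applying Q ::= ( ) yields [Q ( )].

B
Q B
( ) B
( ) Q B
( ) ( B ) B
( ) ( Q B ) B
( ) ( ( ) B ) B
( ) ( ( ) Q ) B
( ) ( ( ) ( ) ) B
( ) ( ( ) ( ) ) Q
( ) ( ( ) ( ) ) ( )

[B [Q ( )] [B [Q ( [B [Q ( )] [B [Q ( )]]] )] [B [Q ( )]]]]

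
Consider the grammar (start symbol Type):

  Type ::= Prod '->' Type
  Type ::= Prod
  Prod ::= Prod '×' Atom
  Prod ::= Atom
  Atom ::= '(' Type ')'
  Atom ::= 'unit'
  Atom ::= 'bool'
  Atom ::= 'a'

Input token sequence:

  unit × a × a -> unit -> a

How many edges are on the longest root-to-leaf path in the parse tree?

[Type [Prod [Prod [Prod [Atom unit]] × [Atom a]] × [Atom a]] -> [Type [Prod [Atom unit]] -> [Type [Prod [Atom a]]]]]

5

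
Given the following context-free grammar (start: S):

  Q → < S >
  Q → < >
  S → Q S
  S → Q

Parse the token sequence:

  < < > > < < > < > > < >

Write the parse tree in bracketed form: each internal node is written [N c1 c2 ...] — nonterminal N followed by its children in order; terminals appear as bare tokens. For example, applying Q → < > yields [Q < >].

[S [Q < [S [Q < >]] >] [S [Q < [S [Q < >] [S [Q < >]]] >] [S [Q < >]]]]

S
Q S
< S > S
< Q > S
< < > > S
< < > > Q S
< < > > < S > S
< < > > < Q S > S
< < > > < < > S > S
< < > > < < > Q > S
< < > > < < > < > > S
< < > > < < > < > > Q
< < > > < < > < > > < >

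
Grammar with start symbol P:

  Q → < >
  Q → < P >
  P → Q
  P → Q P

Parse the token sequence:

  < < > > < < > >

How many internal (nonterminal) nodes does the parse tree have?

8

[P [Q < [P [Q < >]] >] [P [Q < [P [Q < >]] >]]]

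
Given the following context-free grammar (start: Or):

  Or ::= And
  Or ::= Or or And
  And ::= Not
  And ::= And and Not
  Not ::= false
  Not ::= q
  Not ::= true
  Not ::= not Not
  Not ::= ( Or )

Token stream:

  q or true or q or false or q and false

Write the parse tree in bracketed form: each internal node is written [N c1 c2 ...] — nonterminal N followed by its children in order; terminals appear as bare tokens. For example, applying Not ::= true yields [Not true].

Or
Or or And
Or or And or And
Or or And or And or And
Or or And or And or And or And
And or And or And or And or And
Not or And or And or And or And
q or And or And or And or And
q or Not or And or And or And
q or true or And or And or And
q or true or Not or And or And
q or true or q or And or And
q or true or q or Not or And
q or true or q or false or And
q or true or q or false or And and Not
q or true or q or false or Not and Not
q or true or q or false or q and Not
q or true or q or false or q and false

[Or [Or [Or [Or [Or [And [Not q]]] or [And [Not true]]] or [And [Not q]]] or [And [Not false]]] or [And [And [Not q]] and [Not false]]]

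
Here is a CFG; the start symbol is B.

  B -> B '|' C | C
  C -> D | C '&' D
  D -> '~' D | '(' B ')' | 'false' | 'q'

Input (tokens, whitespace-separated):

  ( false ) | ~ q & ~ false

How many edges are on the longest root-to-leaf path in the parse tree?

[B [B [C [D ( [B [C [D false]]] )]]] | [C [C [D ~ [D q]]] & [D ~ [D false]]]]

7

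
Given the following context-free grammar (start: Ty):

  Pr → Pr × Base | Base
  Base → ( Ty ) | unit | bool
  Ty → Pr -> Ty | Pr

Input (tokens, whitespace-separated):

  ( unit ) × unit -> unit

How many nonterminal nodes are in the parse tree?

11

[Ty [Pr [Pr [Base ( [Ty [Pr [Base unit]]] )]] × [Base unit]] -> [Ty [Pr [Base unit]]]]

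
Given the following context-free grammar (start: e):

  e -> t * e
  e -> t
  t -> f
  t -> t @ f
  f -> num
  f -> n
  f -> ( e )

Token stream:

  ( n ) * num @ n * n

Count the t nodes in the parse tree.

[e [t [f ( [e [t [f n]]] )]] * [e [t [t [f num]] @ [f n]] * [e [t [f n]]]]]

5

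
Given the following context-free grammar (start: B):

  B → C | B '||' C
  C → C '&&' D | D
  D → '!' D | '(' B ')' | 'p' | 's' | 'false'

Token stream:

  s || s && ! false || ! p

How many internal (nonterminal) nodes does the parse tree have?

13

[B [B [B [C [D s]]] || [C [C [D s]] && [D ! [D false]]]] || [C [D ! [D p]]]]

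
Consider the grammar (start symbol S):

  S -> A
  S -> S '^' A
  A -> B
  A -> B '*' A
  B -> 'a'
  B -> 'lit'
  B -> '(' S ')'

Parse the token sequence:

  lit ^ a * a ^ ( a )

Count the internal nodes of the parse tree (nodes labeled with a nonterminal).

14

[S [S [S [A [B lit]]] ^ [A [B a] * [A [B a]]]] ^ [A [B ( [S [A [B a]]] )]]]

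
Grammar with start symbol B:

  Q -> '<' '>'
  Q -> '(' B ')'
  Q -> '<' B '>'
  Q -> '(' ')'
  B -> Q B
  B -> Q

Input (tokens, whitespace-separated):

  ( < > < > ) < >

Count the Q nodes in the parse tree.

4

[B [Q ( [B [Q < >] [B [Q < >]]] )] [B [Q < >]]]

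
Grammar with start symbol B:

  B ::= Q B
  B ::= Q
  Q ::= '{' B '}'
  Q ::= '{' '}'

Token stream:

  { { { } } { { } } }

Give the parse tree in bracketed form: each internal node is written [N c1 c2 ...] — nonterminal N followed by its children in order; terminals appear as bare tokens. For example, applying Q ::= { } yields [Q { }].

[B [Q { [B [Q { [B [Q { }]] }] [B [Q { [B [Q { }]] }]]] }]]

B
Q
{ B }
{ Q B }
{ { B } B }
{ { Q } B }
{ { { } } B }
{ { { } } Q }
{ { { } } { B } }
{ { { } } { Q } }
{ { { } } { { } } }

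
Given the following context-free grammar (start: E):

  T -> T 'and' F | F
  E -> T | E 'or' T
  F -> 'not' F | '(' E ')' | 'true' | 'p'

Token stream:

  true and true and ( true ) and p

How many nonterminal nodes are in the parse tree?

12

[E [T [T [T [T [F true]] and [F true]] and [F ( [E [T [F true]]] )]] and [F p]]]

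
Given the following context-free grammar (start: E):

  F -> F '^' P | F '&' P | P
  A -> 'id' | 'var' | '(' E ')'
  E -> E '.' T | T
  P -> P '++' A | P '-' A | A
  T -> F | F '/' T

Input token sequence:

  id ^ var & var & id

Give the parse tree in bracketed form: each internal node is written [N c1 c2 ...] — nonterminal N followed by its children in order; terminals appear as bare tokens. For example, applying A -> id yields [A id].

E
T
F
F & P
F & P & P
F ^ P & P & P
P ^ P & P & P
A ^ P & P & P
id ^ P & P & P
id ^ A & P & P
id ^ var & P & P
id ^ var & A & P
id ^ var & var & P
id ^ var & var & A
id ^ var & var & id

[E [T [F [F [F [F [P [A id]]] ^ [P [A var]]] & [P [A var]]] & [P [A id]]]]]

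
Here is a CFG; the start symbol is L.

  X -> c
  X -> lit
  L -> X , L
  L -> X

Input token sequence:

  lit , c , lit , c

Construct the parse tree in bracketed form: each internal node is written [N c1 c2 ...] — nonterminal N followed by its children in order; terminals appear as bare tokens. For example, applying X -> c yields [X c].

L
X , L
lit , L
lit , X , L
lit , c , L
lit , c , X , L
lit , c , lit , L
lit , c , lit , X
lit , c , lit , c

[L [X lit] , [L [X c] , [L [X lit] , [L [X c]]]]]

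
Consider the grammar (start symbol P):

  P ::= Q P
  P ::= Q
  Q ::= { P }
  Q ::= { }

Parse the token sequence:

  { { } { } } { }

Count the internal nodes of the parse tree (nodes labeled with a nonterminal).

8

[P [Q { [P [Q { }] [P [Q { }]]] }] [P [Q { }]]]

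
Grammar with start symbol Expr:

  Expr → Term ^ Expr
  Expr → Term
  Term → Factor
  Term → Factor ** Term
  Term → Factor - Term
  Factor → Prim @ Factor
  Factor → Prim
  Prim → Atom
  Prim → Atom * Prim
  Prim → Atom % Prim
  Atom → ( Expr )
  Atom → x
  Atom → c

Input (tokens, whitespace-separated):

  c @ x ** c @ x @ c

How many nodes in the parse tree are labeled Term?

[Expr [Term [Factor [Prim [Atom c]] @ [Factor [Prim [Atom x]]]] ** [Term [Factor [Prim [Atom c]] @ [Factor [Prim [Atom x]] @ [Factor [Prim [Atom c]]]]]]]]

2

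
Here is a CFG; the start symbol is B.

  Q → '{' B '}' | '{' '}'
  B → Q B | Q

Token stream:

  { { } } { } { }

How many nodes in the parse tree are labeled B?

4

[B [Q { [B [Q { }]] }] [B [Q { }] [B [Q { }]]]]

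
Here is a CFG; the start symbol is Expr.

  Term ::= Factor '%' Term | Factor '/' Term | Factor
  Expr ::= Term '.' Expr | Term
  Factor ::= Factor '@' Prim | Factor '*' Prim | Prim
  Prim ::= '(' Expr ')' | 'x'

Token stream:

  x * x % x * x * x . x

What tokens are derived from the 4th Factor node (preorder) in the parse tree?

[Expr [Term [Factor [Factor [Prim x]] * [Prim x]] % [Term [Factor [Factor [Factor [Prim x]] * [Prim x]] * [Prim x]]]] . [Expr [Term [Factor [Prim x]]]]]

x * x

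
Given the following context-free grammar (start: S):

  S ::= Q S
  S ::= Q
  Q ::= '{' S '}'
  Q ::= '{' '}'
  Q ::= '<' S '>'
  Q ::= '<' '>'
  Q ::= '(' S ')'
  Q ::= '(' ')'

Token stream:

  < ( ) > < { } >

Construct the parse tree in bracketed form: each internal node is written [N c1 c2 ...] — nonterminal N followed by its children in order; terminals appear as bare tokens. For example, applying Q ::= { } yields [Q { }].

[S [Q < [S [Q ( )]] >] [S [Q < [S [Q { }]] >]]]

S
Q S
< S > S
< Q > S
< ( ) > S
< ( ) > Q
< ( ) > < S >
< ( ) > < Q >
< ( ) > < { } >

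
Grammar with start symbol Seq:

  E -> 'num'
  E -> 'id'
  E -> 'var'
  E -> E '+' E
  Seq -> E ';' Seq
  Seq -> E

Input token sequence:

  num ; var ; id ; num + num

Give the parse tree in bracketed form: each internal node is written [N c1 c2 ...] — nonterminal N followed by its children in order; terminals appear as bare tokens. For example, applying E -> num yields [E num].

[Seq [E num] ; [Seq [E var] ; [Seq [E id] ; [Seq [E [E num] + [E num]]]]]]

Seq
E ; Seq
num ; Seq
num ; E ; Seq
num ; var ; Seq
num ; var ; E ; Seq
num ; var ; id ; Seq
num ; var ; id ; E
num ; var ; id ; E + E
num ; var ; id ; num + E
num ; var ; id ; num + num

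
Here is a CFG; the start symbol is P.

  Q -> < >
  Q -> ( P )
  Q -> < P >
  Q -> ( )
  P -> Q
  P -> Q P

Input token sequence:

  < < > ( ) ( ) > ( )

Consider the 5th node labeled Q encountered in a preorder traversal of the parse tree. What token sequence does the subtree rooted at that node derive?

[P [Q < [P [Q < >] [P [Q ( )] [P [Q ( )]]]] >] [P [Q ( )]]]

( )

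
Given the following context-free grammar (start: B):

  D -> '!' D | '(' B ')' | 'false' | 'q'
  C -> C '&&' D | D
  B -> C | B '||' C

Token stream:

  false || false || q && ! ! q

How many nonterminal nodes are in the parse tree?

[B [B [B [C [D false]]] || [C [D false]]] || [C [C [D q]] && [D ! [D ! [D q]]]]]

13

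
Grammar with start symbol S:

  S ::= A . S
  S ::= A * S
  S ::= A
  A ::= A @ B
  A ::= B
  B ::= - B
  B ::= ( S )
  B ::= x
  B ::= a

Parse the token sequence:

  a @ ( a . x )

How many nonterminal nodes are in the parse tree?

[S [A [A [B a]] @ [B ( [S [A [B a]] . [S [A [B x]]]] )]]]

11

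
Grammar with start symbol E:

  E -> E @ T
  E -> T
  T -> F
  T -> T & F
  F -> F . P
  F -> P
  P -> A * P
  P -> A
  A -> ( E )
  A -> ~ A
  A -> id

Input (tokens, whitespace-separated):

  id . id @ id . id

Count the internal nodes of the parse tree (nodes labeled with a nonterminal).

16

[E [E [T [F [F [P [A id]]] . [P [A id]]]]] @ [T [F [F [P [A id]]] . [P [A id]]]]]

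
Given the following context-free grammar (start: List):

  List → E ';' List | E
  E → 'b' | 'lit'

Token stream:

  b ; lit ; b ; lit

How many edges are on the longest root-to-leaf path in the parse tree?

[List [E b] ; [List [E lit] ; [List [E b] ; [List [E lit]]]]]

5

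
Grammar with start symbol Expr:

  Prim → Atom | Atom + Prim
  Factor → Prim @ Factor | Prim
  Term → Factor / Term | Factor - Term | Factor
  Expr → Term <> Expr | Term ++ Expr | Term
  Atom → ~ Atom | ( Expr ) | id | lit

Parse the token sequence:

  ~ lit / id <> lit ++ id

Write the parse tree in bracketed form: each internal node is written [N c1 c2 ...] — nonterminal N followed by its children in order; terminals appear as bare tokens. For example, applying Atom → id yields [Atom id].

Expr
Term <> Expr
Factor / Term <> Expr
Prim / Term <> Expr
Atom / Term <> Expr
~ Atom / Term <> Expr
~ lit / Term <> Expr
~ lit / Factor <> Expr
~ lit / Prim <> Expr
~ lit / Atom <> Expr
~ lit / id <> Expr
~ lit / id <> Term ++ Expr
~ lit / id <> Factor ++ Expr
~ lit / id <> Prim ++ Expr
~ lit / id <> Atom ++ Expr
~ lit / id <> lit ++ Expr
~ lit / id <> lit ++ Term
~ lit / id <> lit ++ Factor
~ lit / id <> lit ++ Prim
~ lit / id <> lit ++ Atom
~ lit / id <> lit ++ id

[Expr [Term [Factor [Prim [Atom ~ [Atom lit]]]] / [Term [Factor [Prim [Atom id]]]]] <> [Expr [Term [Factor [Prim [Atom lit]]]] ++ [Expr [Term [Factor [Prim [Atom id]]]]]]]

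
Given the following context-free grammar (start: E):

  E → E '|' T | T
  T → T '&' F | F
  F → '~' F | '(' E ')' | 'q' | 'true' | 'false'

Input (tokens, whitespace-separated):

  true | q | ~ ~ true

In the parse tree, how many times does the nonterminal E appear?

[E [E [E [T [F true]]] | [T [F q]]] | [T [F ~ [F ~ [F true]]]]]

3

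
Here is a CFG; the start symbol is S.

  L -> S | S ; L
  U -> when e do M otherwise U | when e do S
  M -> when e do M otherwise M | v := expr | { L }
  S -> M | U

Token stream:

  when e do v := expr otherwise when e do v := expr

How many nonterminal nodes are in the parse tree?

[S [U when e do [M v := expr] otherwise [U when e do [S [M v := expr]]]]]

6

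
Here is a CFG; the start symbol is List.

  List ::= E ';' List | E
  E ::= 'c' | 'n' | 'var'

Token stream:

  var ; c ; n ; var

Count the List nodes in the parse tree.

4

[List [E var] ; [List [E c] ; [List [E n] ; [List [E var]]]]]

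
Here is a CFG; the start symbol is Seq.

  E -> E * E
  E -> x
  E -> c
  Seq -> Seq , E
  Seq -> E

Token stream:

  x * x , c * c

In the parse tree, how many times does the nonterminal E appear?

6

[Seq [Seq [E [E x] * [E x]]] , [E [E c] * [E c]]]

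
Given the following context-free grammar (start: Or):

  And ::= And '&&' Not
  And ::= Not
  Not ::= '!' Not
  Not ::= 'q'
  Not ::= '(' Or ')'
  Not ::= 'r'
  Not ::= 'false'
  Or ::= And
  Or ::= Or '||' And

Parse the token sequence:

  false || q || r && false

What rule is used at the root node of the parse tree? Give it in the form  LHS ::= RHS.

Or ::= Or '||' And

[Or [Or [Or [And [Not false]]] || [And [Not q]]] || [And [And [Not r]] && [Not false]]]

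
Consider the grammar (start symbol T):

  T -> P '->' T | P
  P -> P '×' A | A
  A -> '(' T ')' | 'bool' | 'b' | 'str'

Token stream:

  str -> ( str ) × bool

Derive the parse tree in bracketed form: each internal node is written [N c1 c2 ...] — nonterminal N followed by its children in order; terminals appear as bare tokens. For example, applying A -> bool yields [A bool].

[T [P [A str]] -> [T [P [P [A ( [T [P [A str]]] )]] × [A bool]]]]

T
P -> T
A -> T
str -> T
str -> P
str -> P × A
str -> A × A
str -> ( T ) × A
str -> ( P ) × A
str -> ( A ) × A
str -> ( str ) × A
str -> ( str ) × bool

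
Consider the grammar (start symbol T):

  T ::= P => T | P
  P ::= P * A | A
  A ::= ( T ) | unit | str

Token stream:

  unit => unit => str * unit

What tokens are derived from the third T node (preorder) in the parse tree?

[T [P [A unit]] => [T [P [A unit]] => [T [P [P [A str]] * [A unit]]]]]

str * unit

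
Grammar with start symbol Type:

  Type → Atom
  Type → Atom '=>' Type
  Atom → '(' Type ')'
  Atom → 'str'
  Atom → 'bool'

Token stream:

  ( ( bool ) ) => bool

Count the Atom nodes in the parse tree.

4

[Type [Atom ( [Type [Atom ( [Type [Atom bool]] )]] )] => [Type [Atom bool]]]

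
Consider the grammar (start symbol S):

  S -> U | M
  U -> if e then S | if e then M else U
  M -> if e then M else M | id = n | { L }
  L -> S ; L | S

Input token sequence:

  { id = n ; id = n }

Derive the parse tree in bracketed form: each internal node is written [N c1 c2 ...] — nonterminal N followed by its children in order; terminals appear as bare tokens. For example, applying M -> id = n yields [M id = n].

[S [M { [L [S [M id = n]] ; [L [S [M id = n]]]] }]]

S
M
{ L }
{ S ; L }
{ M ; L }
{ id = n ; L }
{ id = n ; S }
{ id = n ; M }
{ id = n ; id = n }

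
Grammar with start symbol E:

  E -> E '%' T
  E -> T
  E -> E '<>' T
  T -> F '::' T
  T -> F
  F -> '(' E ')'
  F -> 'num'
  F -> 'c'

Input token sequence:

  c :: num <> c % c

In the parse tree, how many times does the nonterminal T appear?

4

[E [E [E [T [F c] :: [T [F num]]]] <> [T [F c]]] % [T [F c]]]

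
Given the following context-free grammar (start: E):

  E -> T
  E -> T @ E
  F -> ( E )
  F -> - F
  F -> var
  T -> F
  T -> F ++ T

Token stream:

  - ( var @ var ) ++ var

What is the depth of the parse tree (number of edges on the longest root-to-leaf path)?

8

[E [T [F - [F ( [E [T [F var]] @ [E [T [F var]]]] )]] ++ [T [F var]]]]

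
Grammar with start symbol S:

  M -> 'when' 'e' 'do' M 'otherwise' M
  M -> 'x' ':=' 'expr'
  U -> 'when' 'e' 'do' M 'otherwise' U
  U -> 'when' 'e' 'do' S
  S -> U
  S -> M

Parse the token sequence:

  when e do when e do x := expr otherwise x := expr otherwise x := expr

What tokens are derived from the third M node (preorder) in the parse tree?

[S [M when e do [M when e do [M x := expr] otherwise [M x := expr]] otherwise [M x := expr]]]

x := expr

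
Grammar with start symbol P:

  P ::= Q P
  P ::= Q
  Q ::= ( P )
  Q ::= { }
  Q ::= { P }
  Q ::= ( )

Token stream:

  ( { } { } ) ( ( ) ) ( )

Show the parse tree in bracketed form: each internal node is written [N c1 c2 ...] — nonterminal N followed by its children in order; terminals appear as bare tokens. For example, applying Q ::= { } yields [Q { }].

P
Q P
( P ) P
( Q P ) P
( { } P ) P
( { } Q ) P
( { } { } ) P
( { } { } ) Q P
( { } { } ) ( P ) P
( { } { } ) ( Q ) P
( { } { } ) ( ( ) ) P
( { } { } ) ( ( ) ) Q
( { } { } ) ( ( ) ) ( )

[P [Q ( [P [Q { }] [P [Q { }]]] )] [P [Q ( [P [Q ( )]] )] [P [Q ( )]]]]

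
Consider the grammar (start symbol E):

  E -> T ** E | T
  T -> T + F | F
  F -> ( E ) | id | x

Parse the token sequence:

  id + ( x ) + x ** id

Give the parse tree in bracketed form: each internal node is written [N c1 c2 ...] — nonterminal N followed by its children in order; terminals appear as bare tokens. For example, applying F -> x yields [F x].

[E [T [T [T [F id]] + [F ( [E [T [F x]]] )]] + [F x]] ** [E [T [F id]]]]

E
T ** E
T + F ** E
T + F + F ** E
F + F + F ** E
id + F + F ** E
id + ( E ) + F ** E
id + ( T ) + F ** E
id + ( F ) + F ** E
id + ( x ) + F ** E
id + ( x ) + x ** E
id + ( x ) + x ** T
id + ( x ) + x ** F
id + ( x ) + x ** id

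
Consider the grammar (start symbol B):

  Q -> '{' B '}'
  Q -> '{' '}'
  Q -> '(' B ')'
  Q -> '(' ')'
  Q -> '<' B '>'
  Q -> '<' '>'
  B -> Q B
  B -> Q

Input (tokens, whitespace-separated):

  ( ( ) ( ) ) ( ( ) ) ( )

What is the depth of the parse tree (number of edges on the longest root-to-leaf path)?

5

[B [Q ( [B [Q ( )] [B [Q ( )]]] )] [B [Q ( [B [Q ( )]] )] [B [Q ( )]]]]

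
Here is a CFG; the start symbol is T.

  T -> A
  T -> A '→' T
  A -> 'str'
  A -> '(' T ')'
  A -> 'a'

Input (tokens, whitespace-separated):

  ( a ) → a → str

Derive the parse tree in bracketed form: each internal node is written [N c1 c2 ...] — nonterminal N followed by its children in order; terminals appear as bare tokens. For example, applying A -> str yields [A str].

[T [A ( [T [A a]] )] → [T [A a] → [T [A str]]]]

T
A → T
( T ) → T
( A ) → T
( a ) → T
( a ) → A → T
( a ) → a → T
( a ) → a → A
( a ) → a → str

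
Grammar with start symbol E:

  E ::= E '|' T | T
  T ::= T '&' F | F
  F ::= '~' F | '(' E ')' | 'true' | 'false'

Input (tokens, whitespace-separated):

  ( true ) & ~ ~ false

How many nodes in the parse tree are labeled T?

3

[E [T [T [F ( [E [T [F true]]] )]] & [F ~ [F ~ [F false]]]]]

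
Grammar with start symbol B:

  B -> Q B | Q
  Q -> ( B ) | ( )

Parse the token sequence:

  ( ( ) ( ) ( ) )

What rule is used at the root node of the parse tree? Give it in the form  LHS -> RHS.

B -> Q

[B [Q ( [B [Q ( )] [B [Q ( )] [B [Q ( )]]]] )]]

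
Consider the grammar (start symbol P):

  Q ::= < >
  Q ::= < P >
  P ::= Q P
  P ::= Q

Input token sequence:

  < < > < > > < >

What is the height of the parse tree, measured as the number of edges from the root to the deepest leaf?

[P [Q < [P [Q < >] [P [Q < >]]] >] [P [Q < >]]]

5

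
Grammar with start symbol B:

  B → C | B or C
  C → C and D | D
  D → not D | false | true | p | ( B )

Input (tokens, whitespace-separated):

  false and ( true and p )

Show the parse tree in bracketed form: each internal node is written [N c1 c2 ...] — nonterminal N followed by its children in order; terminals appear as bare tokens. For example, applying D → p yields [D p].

B
C
C and D
D and D
false and D
false and ( B )
false and ( C )
false and ( C and D )
false and ( D and D )
false and ( true and D )
false and ( true and p )

[B [C [C [D false]] and [D ( [B [C [C [D true]] and [D p]]] )]]]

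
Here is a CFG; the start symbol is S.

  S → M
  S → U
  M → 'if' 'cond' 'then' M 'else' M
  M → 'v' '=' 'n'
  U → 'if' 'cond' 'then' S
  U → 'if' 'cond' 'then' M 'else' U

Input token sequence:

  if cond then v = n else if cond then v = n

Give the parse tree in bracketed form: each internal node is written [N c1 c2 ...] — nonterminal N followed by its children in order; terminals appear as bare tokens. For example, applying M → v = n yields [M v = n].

[S [U if cond then [M v = n] else [U if cond then [S [M v = n]]]]]

S
U
if cond then M else U
if cond then v = n else U
if cond then v = n else if cond then S
if cond then v = n else if cond then M
if cond then v = n else if cond then v = n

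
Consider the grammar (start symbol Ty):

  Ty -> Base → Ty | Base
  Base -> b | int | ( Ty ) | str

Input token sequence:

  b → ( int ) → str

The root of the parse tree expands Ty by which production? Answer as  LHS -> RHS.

[Ty [Base b] → [Ty [Base ( [Ty [Base int]] )] → [Ty [Base str]]]]

Ty -> Base → Ty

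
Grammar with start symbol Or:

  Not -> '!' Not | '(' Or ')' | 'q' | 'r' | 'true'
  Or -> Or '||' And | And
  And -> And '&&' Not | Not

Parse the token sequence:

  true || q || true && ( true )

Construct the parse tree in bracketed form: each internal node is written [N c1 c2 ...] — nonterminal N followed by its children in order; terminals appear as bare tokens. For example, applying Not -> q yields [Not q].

Or
Or || And
Or || And || And
And || And || And
Not || And || And
true || And || And
true || Not || And
true || q || And
true || q || And && Not
true || q || Not && Not
true || q || true && Not
true || q || true && ( Or )
true || q || true && ( And )
true || q || true && ( Not )
true || q || true && ( true )

[Or [Or [Or [And [Not true]]] || [And [Not q]]] || [And [And [Not true]] && [Not ( [Or [And [Not true]]] )]]]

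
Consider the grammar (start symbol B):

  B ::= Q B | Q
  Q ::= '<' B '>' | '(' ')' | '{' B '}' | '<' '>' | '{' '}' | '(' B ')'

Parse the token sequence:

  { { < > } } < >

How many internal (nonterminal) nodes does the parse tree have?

8

[B [Q { [B [Q { [B [Q < >]] }]] }] [B [Q < >]]]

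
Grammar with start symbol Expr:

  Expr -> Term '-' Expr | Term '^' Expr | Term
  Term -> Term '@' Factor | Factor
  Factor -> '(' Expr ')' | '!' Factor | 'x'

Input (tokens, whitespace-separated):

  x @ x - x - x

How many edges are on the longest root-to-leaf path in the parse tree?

[Expr [Term [Term [Factor x]] @ [Factor x]] - [Expr [Term [Factor x]] - [Expr [Term [Factor x]]]]]

5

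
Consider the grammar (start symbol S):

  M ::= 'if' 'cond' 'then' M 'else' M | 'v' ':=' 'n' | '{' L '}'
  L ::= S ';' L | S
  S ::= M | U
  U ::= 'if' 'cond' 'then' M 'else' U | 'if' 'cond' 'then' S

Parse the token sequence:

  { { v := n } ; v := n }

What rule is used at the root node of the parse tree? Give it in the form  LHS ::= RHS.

[S [M { [L [S [M { [L [S [M v := n]]] }]] ; [L [S [M v := n]]]] }]]

S ::= M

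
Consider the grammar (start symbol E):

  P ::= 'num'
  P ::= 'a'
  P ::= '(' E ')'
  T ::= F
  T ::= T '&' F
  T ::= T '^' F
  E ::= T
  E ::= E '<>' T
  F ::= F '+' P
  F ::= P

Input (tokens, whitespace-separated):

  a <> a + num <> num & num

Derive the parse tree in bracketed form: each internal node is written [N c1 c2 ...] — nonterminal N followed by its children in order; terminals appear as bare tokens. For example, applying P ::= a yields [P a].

E
E <> T
E <> T <> T
T <> T <> T
F <> T <> T
P <> T <> T
a <> T <> T
a <> F <> T
a <> F + P <> T
a <> P + P <> T
a <> a + P <> T
a <> a + num <> T
a <> a + num <> T & F
a <> a + num <> F & F
a <> a + num <> P & F
a <> a + num <> num & F
a <> a + num <> num & P
a <> a + num <> num & num

[E [E [E [T [F [P a]]]] <> [T [F [F [P a]] + [P num]]]] <> [T [T [F [P num]]] & [F [P num]]]]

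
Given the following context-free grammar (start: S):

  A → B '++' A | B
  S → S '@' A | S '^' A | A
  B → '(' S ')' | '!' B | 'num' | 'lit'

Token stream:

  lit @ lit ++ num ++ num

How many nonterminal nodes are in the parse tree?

[S [S [A [B lit]]] @ [A [B lit] ++ [A [B num] ++ [A [B num]]]]]

10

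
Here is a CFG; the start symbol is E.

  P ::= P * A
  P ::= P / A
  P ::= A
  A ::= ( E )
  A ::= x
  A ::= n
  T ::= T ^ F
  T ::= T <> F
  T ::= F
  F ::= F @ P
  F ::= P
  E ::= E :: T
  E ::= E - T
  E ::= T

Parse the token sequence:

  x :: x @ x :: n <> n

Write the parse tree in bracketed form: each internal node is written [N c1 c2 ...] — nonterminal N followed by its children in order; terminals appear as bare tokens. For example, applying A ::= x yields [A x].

E
E :: T
E :: T :: T
T :: T :: T
F :: T :: T
P :: T :: T
A :: T :: T
x :: T :: T
x :: F :: T
x :: F @ P :: T
x :: P @ P :: T
x :: A @ P :: T
x :: x @ P :: T
x :: x @ A :: T
x :: x @ x :: T
x :: x @ x :: T <> F
x :: x @ x :: F <> F
x :: x @ x :: P <> F
x :: x @ x :: A <> F
x :: x @ x :: n <> F
x :: x @ x :: n <> P
x :: x @ x :: n <> A
x :: x @ x :: n <> n

[E [E [E [T [F [P [A x]]]]] :: [T [F [F [P [A x]]] @ [P [A x]]]]] :: [T [T [F [P [A n]]]] <> [F [P [A n]]]]]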